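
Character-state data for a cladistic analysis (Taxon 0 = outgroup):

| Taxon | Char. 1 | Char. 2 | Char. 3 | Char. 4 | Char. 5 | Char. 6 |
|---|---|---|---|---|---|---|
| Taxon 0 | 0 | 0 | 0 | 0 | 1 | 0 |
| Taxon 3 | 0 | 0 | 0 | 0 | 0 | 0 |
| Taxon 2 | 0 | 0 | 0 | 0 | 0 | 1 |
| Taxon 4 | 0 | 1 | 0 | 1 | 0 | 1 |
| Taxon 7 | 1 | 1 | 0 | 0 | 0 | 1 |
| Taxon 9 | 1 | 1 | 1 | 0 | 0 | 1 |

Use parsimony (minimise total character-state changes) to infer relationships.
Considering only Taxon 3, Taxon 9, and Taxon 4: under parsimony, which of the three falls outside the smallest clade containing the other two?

Taxon 3

Character polarity is set by the outgroup: the derived state is whichever differs from the outgroup's state, so for Char. 5 the derived state is '0', and for the remaining characters it is '1'.
Only Taxon 7 and Taxon 9 show the derived state '1' for Char. 1, supporting them as a clade.
Only Taxon 4, Taxon 7, and Taxon 9 show the derived state '1' for Char. 2, supporting them as a clade.
Char. 3: derived state '1' in Taxon 9 only — an autapomorphy, so it tells us nothing about relationships among taxa.
Char. 4 (derived state '1') is unique to Taxon 4 (autapomorphy; uninformative for grouping).
Char. 5 (derived state '0') is shared by all ingroup taxa — unites the whole ingroup.
Char. 6 (derived state '1') is shared by Taxon 2, Taxon 4, Taxon 7, and Taxon 9 — a synapomorphy uniting that clade.
Most parsimonious ingroup topology: (Taxon 3,(Taxon 2,(Taxon 4,(Taxon 7,Taxon 9)))).
Taxon 9 and Taxon 4 share a more recent common ancestor with each other than either does with Taxon 3, so Taxon 3 is the least closely related of the three.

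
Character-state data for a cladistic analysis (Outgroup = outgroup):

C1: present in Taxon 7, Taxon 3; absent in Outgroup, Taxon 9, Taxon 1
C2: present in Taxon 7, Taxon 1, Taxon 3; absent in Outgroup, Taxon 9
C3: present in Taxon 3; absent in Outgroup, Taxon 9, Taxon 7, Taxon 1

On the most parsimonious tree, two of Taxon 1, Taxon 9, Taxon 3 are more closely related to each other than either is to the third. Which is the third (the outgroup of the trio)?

Taxon 9

The outgroup has state 'absent' for every character, so 'present' is the derived state throughout.
C1 (derived state 'present') is shared by Taxon 3 and Taxon 7 — a synapomorphy uniting that clade.
C2 (derived state 'present') is shared by Taxon 1, Taxon 3, and Taxon 7 — a synapomorphy uniting that clade.
C3 (derived state 'present') is unique to Taxon 3 (autapomorphy; uninformative for grouping).
Most parsimonious ingroup topology: (Taxon 9,((Taxon 7,Taxon 3),Taxon 1)).
Taxon 1 and Taxon 3 share a more recent common ancestor with each other than either does with Taxon 9, so Taxon 9 is the least closely related of the three.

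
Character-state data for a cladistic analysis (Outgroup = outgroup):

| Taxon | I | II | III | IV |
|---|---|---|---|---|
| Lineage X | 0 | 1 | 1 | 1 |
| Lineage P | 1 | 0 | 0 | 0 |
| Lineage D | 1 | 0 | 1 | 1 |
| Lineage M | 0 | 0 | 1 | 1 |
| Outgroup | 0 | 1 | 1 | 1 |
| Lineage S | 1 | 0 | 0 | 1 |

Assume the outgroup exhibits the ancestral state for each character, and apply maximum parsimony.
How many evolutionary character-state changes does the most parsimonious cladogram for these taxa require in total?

Character polarity is set by the outgroup: the derived state is whichever differs from the outgroup's state, so for II, III, IV the derived state is '0', and for the remaining characters it is '1'.
I (derived state '1') is shared by Lineage D, Lineage P, and Lineage S — a synapomorphy uniting that clade.
Only Lineage D, Lineage M, Lineage P, and Lineage S show the derived state '0' for II, supporting them as a clade.
III: derived state '0' in Lineage P and Lineage S only — synapomorphy for {Lineage P, Lineage S}.
IV: derived state '0' in Lineage P only — an autapomorphy, so it tells us nothing about relationships among taxa.
Most parsimonious ingroup topology: (Lineage X,(((Lineage S,Lineage P),Lineage D),Lineage M)).
Changes per character on this tree: I: 1; II: 1; III: 1; IV: 1.
Total = 4.

4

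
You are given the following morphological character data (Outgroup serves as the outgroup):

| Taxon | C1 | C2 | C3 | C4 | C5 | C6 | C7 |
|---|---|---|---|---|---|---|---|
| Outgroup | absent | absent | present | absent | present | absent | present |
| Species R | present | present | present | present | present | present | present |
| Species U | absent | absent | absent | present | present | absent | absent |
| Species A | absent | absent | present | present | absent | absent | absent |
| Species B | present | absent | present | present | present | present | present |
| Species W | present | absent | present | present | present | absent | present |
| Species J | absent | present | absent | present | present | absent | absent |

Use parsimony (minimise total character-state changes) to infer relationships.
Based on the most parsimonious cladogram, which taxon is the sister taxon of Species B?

Species R

Character polarity is set by the outgroup: the derived state is whichever differs from the outgroup's state, so for C3, C5, C7 the derived state is 'absent', and for the remaining characters it is 'present'.
C1 (derived state 'present') is shared by Species B, Species R, and Species W — a synapomorphy uniting that clade.
C2 groups Species J and Species R, which is incompatible with the clades supported by the remaining characters; treating it as convergent (homoplasy) costs fewer steps than any alternative tree.
C3: derived state 'absent' in Species J and Species U only — synapomorphy for {Species J, Species U}.
C4 (derived state 'present') is shared by all ingroup taxa — unites the whole ingroup.
C5: derived state 'absent' in Species A only — an autapomorphy, so it tells us nothing about relationships among taxa.
Only Species B and Species R show the derived state 'present' for C6, supporting them as a clade.
C7 (derived state 'absent') is shared by Species A, Species J, and Species U — a synapomorphy uniting that clade.
Most parsimonious ingroup topology: (((Species R,Species B),Species W),((Species U,Species J),Species A)).
Species B and Species R form a cherry on this tree, so they are sister taxa.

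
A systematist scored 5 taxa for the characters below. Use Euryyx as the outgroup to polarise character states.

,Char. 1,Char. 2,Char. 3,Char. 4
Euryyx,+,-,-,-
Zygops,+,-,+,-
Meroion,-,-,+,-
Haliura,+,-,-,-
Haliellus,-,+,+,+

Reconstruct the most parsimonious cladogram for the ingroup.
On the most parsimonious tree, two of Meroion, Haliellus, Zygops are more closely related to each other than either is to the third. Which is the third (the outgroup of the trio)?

Zygops

Character polarity is set by the outgroup: the derived state is whichever differs from the outgroup's state, so for Char. 1 the derived state is '-', and for the remaining characters it is '+'.
Char. 1 (derived state '-') is shared by Haliellus and Meroion — a synapomorphy uniting that clade.
Char. 2: derived state '+' in Haliellus only — an autapomorphy, so it tells us nothing about relationships among taxa.
Only Haliellus, Meroion, and Zygops show the derived state '+' for Char. 3, supporting them as a clade.
Char. 4: derived state '+' in Haliellus only — an autapomorphy, so it tells us nothing about relationships among taxa.
Most parsimonious ingroup topology: ((Zygops,(Meroion,Haliellus)),Haliura).
Meroion and Haliellus share a more recent common ancestor with each other than either does with Zygops, so Zygops is the least closely related of the three.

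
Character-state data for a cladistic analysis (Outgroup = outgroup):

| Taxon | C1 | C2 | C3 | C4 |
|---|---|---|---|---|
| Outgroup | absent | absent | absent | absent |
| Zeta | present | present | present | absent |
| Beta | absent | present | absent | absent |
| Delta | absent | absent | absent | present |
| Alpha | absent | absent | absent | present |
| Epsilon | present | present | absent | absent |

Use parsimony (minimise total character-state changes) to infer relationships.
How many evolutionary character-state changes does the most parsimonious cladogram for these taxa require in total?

4

The outgroup has state 'absent' for every character, so 'present' is the derived state throughout.
C1 (derived state 'present') is shared by Epsilon and Zeta — a synapomorphy uniting that clade.
C2 (derived state 'present') is shared by Beta, Epsilon, and Zeta — a synapomorphy uniting that clade.
C3 (derived state 'present') is unique to Zeta (autapomorphy; uninformative for grouping).
Only Alpha and Delta show the derived state 'present' for C4, supporting them as a clade.
Most parsimonious ingroup topology: (((Zeta,Epsilon),Beta),(Delta,Alpha)).
Changes per character on this tree: C1: 1; C2: 1; C3: 1; C4: 1.
Total = 4.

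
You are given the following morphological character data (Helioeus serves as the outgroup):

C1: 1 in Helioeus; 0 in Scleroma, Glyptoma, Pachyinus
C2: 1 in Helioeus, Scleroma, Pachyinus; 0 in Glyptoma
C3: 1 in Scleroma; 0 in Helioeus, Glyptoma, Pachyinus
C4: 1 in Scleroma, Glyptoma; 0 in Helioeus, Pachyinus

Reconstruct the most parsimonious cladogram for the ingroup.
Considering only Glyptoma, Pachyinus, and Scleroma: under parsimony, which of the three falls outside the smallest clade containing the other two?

Character polarity is set by the outgroup: the derived state is whichever differs from the outgroup's state, so for C1, C2 the derived state is '0', and for the remaining characters it is '1'.
All ingroup taxa share the derived state '0' for C1; it defines the ingroup but does not resolve relationships within it.
C2 (derived state '0') is unique to Glyptoma (autapomorphy; uninformative for grouping).
C3 (derived state '1') is unique to Scleroma (autapomorphy; uninformative for grouping).
Only Glyptoma and Scleroma show the derived state '1' for C4, supporting them as a clade.
Most parsimonious ingroup topology: ((Scleroma,Glyptoma),Pachyinus).
Scleroma and Glyptoma share a more recent common ancestor with each other than either does with Pachyinus, so Pachyinus is the least closely related of the three.

Pachyinus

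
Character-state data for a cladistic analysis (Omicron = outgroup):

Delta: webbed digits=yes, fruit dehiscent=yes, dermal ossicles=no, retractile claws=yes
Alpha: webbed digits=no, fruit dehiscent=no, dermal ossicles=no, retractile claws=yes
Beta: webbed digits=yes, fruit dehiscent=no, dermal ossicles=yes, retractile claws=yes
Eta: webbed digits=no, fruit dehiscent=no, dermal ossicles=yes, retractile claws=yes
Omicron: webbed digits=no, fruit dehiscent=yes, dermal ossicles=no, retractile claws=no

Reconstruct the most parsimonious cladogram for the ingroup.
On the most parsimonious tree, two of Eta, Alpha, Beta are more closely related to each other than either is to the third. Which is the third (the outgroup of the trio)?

Alpha

Character polarity is set by the outgroup: the derived state is whichever differs from the outgroup's state, so for fruit dehiscent the derived state is 'no', and for the remaining characters it is 'yes'.
webbed digits groups Beta and Delta, which is incompatible with the clades supported by the remaining characters; treating it as convergent (homoplasy) costs fewer steps than any alternative tree.
fruit dehiscent: derived state 'no' in Alpha, Beta, and Eta only — synapomorphy for {Alpha, Beta, Eta}.
Only Beta and Eta show the derived state 'yes' for dermal ossicles, supporting them as a clade.
retractile claws (derived state 'yes') is shared by all ingroup taxa — unites the whole ingroup.
Most parsimonious ingroup topology: (((Eta,Beta),Alpha),Delta).
Beta and Eta share a more recent common ancestor with each other than either does with Alpha, so Alpha is the least closely related of the three.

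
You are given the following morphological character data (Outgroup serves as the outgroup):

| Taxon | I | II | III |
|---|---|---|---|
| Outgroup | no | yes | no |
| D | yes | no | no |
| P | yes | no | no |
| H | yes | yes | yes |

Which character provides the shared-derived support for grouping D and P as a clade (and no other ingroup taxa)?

Character polarity is set by the outgroup: the derived state is whichever differs from the outgroup's state, so for II the derived state is 'no', and for the remaining characters it is 'yes'.
All ingroup taxa share the derived state 'yes' for I; it defines the ingroup but does not resolve relationships within it.
Only D and P show the derived state 'no' for II, supporting them as a clade.
III: derived state 'yes' in H only — an autapomorphy, so it tells us nothing about relationships among taxa.
Most parsimonious ingroup topology: ((D,P),H).
The clade {D, P} is supported by II: its derived state 'no' occurs in exactly those taxa and in no other taxon (including the outgroup).

II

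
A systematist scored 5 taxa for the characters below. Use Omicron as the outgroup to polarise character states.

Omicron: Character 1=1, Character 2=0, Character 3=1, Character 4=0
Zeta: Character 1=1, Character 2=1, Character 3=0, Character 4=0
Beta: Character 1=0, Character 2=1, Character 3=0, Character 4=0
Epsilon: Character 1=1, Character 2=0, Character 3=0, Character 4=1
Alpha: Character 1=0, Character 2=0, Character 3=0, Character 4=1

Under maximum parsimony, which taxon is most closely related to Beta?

Zeta

Character polarity is set by the outgroup: the derived state is whichever differs from the outgroup's state, so for Character 1, Character 3 the derived state is '0', and for the remaining characters it is '1'.
Character 1 groups Alpha and Beta, which is incompatible with the clades supported by the remaining characters; treating it as convergent (homoplasy) costs fewer steps than any alternative tree.
Only Beta and Zeta show the derived state '1' for Character 2, supporting them as a clade.
All ingroup taxa share the derived state '0' for Character 3; it defines the ingroup but does not resolve relationships within it.
Character 4 (derived state '1') is shared by Alpha and Epsilon — a synapomorphy uniting that clade.
Most parsimonious ingroup topology: ((Zeta,Beta),(Epsilon,Alpha)).
Beta and Zeta form a cherry on this tree, so they are sister taxa.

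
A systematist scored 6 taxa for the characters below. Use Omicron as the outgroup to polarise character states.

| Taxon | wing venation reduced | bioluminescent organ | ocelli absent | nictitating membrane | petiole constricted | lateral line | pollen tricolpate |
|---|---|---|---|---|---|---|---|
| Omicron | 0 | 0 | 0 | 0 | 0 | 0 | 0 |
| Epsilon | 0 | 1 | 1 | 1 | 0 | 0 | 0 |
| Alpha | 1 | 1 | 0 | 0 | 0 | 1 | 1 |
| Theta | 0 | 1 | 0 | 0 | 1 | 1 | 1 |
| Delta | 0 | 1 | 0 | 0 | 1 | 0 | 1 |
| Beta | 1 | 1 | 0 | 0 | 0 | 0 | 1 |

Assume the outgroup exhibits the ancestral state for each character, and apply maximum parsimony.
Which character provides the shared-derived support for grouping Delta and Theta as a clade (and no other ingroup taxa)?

petiole constricted

The outgroup has state '0' for every character, so '1' is the derived state throughout.
Only Alpha and Beta show the derived state '1' for wing venation reduced, supporting them as a clade.
All ingroup taxa share the derived state '1' for bioluminescent organ; it defines the ingroup but does not resolve relationships within it.
ocelli absent: derived state '1' in Epsilon only — an autapomorphy, so it tells us nothing about relationships among taxa.
nictitating membrane: derived state '1' in Epsilon only — an autapomorphy, so it tells us nothing about relationships among taxa.
petiole constricted (derived state '1') is shared by Delta and Theta — a synapomorphy uniting that clade.
lateral line (state '1') occurs in Alpha and Theta but conflicts with the nesting implied by the other characters — most parsimoniously interpreted as homoplasy.
pollen tricolpate (derived state '1') is shared by Alpha, Beta, Delta, and Theta — a synapomorphy uniting that clade.
Most parsimonious ingroup topology: (Epsilon,((Alpha,Beta),(Theta,Delta))).
The clade {Delta, Theta} is supported by petiole constricted: its derived state '1' occurs in exactly those taxa and in no other taxon (including the outgroup).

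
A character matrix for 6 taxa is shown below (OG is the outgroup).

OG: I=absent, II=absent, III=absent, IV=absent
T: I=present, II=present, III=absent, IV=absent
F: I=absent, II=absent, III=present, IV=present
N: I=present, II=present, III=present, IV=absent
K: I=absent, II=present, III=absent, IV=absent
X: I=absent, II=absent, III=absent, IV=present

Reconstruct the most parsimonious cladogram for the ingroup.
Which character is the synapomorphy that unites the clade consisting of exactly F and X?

The outgroup has state 'absent' for every character, so 'present' is the derived state throughout.
Only N and T show the derived state 'present' for I, supporting them as a clade.
II: derived state 'present' in K, N, and T only — synapomorphy for {K, N, T}.
III groups F and N, which is incompatible with the clades supported by the remaining characters; treating it as convergent (homoplasy) costs fewer steps than any alternative tree.
Only F and X show the derived state 'present' for IV, supporting them as a clade.
Most parsimonious ingroup topology: (((T,N),K),(F,X)).
The clade {F, X} is supported by IV: its derived state 'present' occurs in exactly those taxa and in no other taxon (including the outgroup).

IV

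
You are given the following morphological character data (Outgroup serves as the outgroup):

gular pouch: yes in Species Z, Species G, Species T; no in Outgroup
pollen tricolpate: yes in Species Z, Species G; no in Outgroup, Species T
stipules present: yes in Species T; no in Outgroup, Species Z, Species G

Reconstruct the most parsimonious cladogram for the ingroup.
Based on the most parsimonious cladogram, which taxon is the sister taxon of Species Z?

Species G

The outgroup has state 'no' for every character, so 'yes' is the derived state throughout.
All ingroup taxa share the derived state 'yes' for gular pouch; it defines the ingroup but does not resolve relationships within it.
pollen tricolpate: derived state 'yes' in Species G and Species Z only — synapomorphy for {Species G, Species Z}.
stipules present (derived state 'yes') is unique to Species T (autapomorphy; uninformative for grouping).
Most parsimonious ingroup topology: ((Species Z,Species G),Species T).
Species Z and Species G form a cherry on this tree, so they are sister taxa.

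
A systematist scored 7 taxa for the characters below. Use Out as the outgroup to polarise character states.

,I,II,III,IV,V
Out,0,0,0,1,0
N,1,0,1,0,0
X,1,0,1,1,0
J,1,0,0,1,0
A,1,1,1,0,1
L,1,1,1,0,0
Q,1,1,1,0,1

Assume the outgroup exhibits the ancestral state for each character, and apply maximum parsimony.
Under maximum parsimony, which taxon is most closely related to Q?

Character polarity is set by the outgroup: the derived state is whichever differs from the outgroup's state, so for IV the derived state is '0', and for the remaining characters it is '1'.
I (derived state '1') is shared by all ingroup taxa — unites the whole ingroup.
Only A, L, and Q show the derived state '1' for II, supporting them as a clade.
III (derived state '1') is shared by A, L, N, Q, and X — a synapomorphy uniting that clade.
Only A, L, N, and Q show the derived state '0' for IV, supporting them as a clade.
V: derived state '1' in A and Q only — synapomorphy for {A, Q}.
Most parsimonious ingroup topology: (((N,((A,Q),L)),X),J).
Q and A form a cherry on this tree, so they are sister taxa.

A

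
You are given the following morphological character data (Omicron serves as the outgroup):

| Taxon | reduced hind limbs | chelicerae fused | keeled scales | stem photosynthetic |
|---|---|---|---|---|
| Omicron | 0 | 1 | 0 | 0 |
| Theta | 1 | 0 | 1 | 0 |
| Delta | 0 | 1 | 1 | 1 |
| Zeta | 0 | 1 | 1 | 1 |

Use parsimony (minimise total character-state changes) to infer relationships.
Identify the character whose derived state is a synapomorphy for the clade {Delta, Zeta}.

stem photosynthetic

Character polarity is set by the outgroup: the derived state is whichever differs from the outgroup's state, so for chelicerae fused the derived state is '0', and for the remaining characters it is '1'.
reduced hind limbs (derived state '1') is unique to Theta (autapomorphy; uninformative for grouping).
chelicerae fused: derived state '0' in Theta only — an autapomorphy, so it tells us nothing about relationships among taxa.
All ingroup taxa share the derived state '1' for keeled scales; it defines the ingroup but does not resolve relationships within it.
Only Delta and Zeta show the derived state '1' for stem photosynthetic, supporting them as a clade.
Most parsimonious ingroup topology: (Theta,(Delta,Zeta)).
The clade {Delta, Zeta} is supported by stem photosynthetic: its derived state '1' occurs in exactly those taxa and in no other taxon (including the outgroup).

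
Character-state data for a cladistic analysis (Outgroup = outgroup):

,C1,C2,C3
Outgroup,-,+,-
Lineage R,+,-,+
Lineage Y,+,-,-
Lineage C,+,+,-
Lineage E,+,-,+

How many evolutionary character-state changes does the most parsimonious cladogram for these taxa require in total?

Character polarity is set by the outgroup: the derived state is whichever differs from the outgroup's state, so for C2 the derived state is '-', and for the remaining characters it is '+'.
C1 (derived state '+') is shared by all ingroup taxa — unites the whole ingroup.
C2 (derived state '-') is shared by Lineage E, Lineage R, and Lineage Y — a synapomorphy uniting that clade.
C3 (derived state '+') is shared by Lineage E and Lineage R — a synapomorphy uniting that clade.
Most parsimonious ingroup topology: (((Lineage R,Lineage E),Lineage Y),Lineage C).
Changes per character on this tree: C1: 1; C2: 1; C3: 1.
Total = 3.

3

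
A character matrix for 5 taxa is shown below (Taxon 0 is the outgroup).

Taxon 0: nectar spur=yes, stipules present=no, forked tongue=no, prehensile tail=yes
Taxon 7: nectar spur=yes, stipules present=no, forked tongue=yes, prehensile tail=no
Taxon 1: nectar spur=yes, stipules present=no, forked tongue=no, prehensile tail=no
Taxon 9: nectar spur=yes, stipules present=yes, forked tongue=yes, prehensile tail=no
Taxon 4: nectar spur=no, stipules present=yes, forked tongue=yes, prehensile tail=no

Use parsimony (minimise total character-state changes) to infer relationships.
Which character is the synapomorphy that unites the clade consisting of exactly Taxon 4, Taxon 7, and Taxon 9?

forked tongue

Character polarity is set by the outgroup: the derived state is whichever differs from the outgroup's state, so for nectar spur, prehensile tail the derived state is 'no', and for the remaining characters it is 'yes'.
nectar spur: derived state 'no' in Taxon 4 only — an autapomorphy, so it tells us nothing about relationships among taxa.
Only Taxon 4 and Taxon 9 show the derived state 'yes' for stipules present, supporting them as a clade.
Only Taxon 4, Taxon 7, and Taxon 9 show the derived state 'yes' for forked tongue, supporting them as a clade.
prehensile tail (derived state 'no') is shared by all ingroup taxa — unites the whole ingroup.
Most parsimonious ingroup topology: ((Taxon 7,(Taxon 9,Taxon 4)),Taxon 1).
The clade {Taxon 4, Taxon 7, Taxon 9} is supported by forked tongue: its derived state 'yes' occurs in exactly those taxa and in no other taxon (including the outgroup).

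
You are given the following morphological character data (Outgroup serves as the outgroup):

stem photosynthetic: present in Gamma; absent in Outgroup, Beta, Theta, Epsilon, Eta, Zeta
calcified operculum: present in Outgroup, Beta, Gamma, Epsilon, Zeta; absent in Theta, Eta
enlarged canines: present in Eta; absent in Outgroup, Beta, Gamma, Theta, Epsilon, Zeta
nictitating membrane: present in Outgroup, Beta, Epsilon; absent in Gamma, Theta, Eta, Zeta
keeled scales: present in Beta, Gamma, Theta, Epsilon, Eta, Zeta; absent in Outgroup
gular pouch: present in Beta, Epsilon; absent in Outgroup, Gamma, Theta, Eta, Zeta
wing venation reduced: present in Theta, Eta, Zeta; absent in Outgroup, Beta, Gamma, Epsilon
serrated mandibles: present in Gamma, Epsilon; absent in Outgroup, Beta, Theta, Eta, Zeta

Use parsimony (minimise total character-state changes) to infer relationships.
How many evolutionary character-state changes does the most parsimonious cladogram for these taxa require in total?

Character polarity is set by the outgroup: the derived state is whichever differs from the outgroup's state, so for calcified operculum, nictitating membrane the derived state is 'absent', and for the remaining characters it is 'present'.
stem photosynthetic (derived state 'present') is unique to Gamma (autapomorphy; uninformative for grouping).
calcified operculum: derived state 'absent' in Eta and Theta only — synapomorphy for {Eta, Theta}.
enlarged canines (derived state 'present') is unique to Eta (autapomorphy; uninformative for grouping).
Only Eta, Gamma, Theta, and Zeta show the derived state 'absent' for nictitating membrane, supporting them as a clade.
keeled scales (derived state 'present') is shared by all ingroup taxa — unites the whole ingroup.
gular pouch: derived state 'present' in Beta and Epsilon only — synapomorphy for {Beta, Epsilon}.
wing venation reduced: derived state 'present' in Eta, Theta, and Zeta only — synapomorphy for {Eta, Theta, Zeta}.
serrated mandibles groups Epsilon and Gamma, which is incompatible with the clades supported by the remaining characters; treating it as convergent (homoplasy) costs fewer steps than any alternative tree.
Most parsimonious ingroup topology: ((Beta,Epsilon),(Gamma,((Theta,Eta),Zeta))).
Changes per character on this tree: stem photosynthetic: 1; calcified operculum: 1; enlarged canines: 1; nictitating membrane: 1; keeled scales: 1; gular pouch: 1; wing venation reduced: 1; serrated mandibles: 2.
Total = 9.

9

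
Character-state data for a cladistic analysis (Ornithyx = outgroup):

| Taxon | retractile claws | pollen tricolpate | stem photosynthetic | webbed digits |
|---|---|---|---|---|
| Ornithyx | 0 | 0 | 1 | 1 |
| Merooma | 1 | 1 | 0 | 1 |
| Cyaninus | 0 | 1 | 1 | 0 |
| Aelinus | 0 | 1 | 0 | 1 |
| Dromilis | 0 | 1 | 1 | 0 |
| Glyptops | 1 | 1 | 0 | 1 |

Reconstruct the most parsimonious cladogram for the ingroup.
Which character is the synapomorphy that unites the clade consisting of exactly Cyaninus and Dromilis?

webbed digits

Character polarity is set by the outgroup: the derived state is whichever differs from the outgroup's state, so for stem photosynthetic, webbed digits the derived state is '0', and for the remaining characters it is '1'.
Only Glyptops and Merooma show the derived state '1' for retractile claws, supporting them as a clade.
All ingroup taxa share the derived state '1' for pollen tricolpate; it defines the ingroup but does not resolve relationships within it.
Only Aelinus, Glyptops, and Merooma show the derived state '0' for stem photosynthetic, supporting them as a clade.
Only Cyaninus and Dromilis show the derived state '0' for webbed digits, supporting them as a clade.
Most parsimonious ingroup topology: (((Merooma,Glyptops),Aelinus),(Cyaninus,Dromilis)).
The clade {Cyaninus, Dromilis} is supported by webbed digits: its derived state '0' occurs in exactly those taxa and in no other taxon (including the outgroup).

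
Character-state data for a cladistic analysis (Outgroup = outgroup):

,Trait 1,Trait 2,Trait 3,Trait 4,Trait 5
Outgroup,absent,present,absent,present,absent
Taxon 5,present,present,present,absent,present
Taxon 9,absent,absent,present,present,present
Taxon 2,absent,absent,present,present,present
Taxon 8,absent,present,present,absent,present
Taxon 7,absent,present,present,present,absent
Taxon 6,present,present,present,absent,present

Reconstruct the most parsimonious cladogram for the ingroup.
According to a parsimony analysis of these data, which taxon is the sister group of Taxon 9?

Taxon 2

Character polarity is set by the outgroup: the derived state is whichever differs from the outgroup's state, so for Trait 2, Trait 4 the derived state is 'absent', and for the remaining characters it is 'present'.
Only Taxon 5 and Taxon 6 show the derived state 'present' for Trait 1, supporting them as a clade.
Trait 2: derived state 'absent' in Taxon 2 and Taxon 9 only — synapomorphy for {Taxon 2, Taxon 9}.
All ingroup taxa share the derived state 'present' for Trait 3; it defines the ingroup but does not resolve relationships within it.
Trait 4: derived state 'absent' in Taxon 5, Taxon 6, and Taxon 8 only — synapomorphy for {Taxon 5, Taxon 6, Taxon 8}.
Trait 5 (derived state 'present') is shared by Taxon 2, Taxon 5, Taxon 6, Taxon 8, and Taxon 9 — a synapomorphy uniting that clade.
Most parsimonious ingroup topology: ((((Taxon 5,Taxon 6),Taxon 8),(Taxon 9,Taxon 2)),Taxon 7).
Taxon 9 and Taxon 2 form a cherry on this tree, so they are sister taxa.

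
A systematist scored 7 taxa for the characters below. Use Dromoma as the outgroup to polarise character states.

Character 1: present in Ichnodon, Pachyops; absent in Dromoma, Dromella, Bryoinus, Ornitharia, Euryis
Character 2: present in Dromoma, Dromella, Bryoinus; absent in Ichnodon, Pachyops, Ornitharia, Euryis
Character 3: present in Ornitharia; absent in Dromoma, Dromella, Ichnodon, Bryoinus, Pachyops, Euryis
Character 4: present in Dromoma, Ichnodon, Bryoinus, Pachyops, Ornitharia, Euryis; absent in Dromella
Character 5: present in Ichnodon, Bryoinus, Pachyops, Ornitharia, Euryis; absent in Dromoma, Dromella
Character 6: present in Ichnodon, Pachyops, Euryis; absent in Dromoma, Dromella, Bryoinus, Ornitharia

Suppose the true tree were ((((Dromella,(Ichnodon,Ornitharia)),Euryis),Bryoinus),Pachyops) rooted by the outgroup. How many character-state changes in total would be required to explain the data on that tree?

Map each character onto ((((Dromella,(Ichnodon,Ornitharia)),Euryis),Bryoinus),Pachyops) (rooted by Dromoma) and count the minimum state changes it requires (Fitch parsimony):
Character 1: 2; Character 2: 3; Character 3: 1; Character 4: 1; Character 5: 2; Character 6: 3.
Total tree length = 12.

12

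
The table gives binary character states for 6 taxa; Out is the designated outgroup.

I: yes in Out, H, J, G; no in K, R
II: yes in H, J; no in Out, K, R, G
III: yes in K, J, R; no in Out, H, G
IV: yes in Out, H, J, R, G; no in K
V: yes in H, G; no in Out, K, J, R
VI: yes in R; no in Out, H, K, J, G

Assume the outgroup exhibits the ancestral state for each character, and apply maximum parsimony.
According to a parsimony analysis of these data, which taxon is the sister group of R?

Character polarity is set by the outgroup: the derived state is whichever differs from the outgroup's state, so for I, IV the derived state is 'no', and for the remaining characters it is 'yes'.
I (derived state 'no') is shared by K and R — a synapomorphy uniting that clade.
II groups H and J, which is incompatible with the clades supported by the remaining characters; treating it as convergent (homoplasy) costs fewer steps than any alternative tree.
III: derived state 'yes' in J, K, and R only — synapomorphy for {J, K, R}.
IV (derived state 'no') is unique to K (autapomorphy; uninformative for grouping).
V (derived state 'yes') is shared by G and H — a synapomorphy uniting that clade.
VI (derived state 'yes') is unique to R (autapomorphy; uninformative for grouping).
Most parsimonious ingroup topology: ((H,G),((K,R),J)).
R and K form a cherry on this tree, so they are sister taxa.

K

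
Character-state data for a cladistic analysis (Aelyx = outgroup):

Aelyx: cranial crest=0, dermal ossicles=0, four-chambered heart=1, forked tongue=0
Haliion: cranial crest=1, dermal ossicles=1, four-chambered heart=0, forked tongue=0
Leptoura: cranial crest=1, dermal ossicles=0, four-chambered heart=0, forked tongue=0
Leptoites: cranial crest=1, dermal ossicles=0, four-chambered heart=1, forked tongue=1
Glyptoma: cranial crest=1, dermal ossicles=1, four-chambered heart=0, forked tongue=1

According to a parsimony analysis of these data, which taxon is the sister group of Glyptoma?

Character polarity is set by the outgroup: the derived state is whichever differs from the outgroup's state, so for four-chambered heart the derived state is '0', and for the remaining characters it is '1'.
All ingroup taxa share the derived state '1' for cranial crest; it defines the ingroup but does not resolve relationships within it.
Only Glyptoma and Haliion show the derived state '1' for dermal ossicles, supporting them as a clade.
four-chambered heart: derived state '0' in Glyptoma, Haliion, and Leptoura only — synapomorphy for {Glyptoma, Haliion, Leptoura}.
forked tongue (state '1') occurs in Glyptoma and Leptoites but conflicts with the nesting implied by the other characters — most parsimoniously interpreted as homoplasy.
Most parsimonious ingroup topology: (((Haliion,Glyptoma),Leptoura),Leptoites).
Glyptoma and Haliion form a cherry on this tree, so they are sister taxa.

Haliion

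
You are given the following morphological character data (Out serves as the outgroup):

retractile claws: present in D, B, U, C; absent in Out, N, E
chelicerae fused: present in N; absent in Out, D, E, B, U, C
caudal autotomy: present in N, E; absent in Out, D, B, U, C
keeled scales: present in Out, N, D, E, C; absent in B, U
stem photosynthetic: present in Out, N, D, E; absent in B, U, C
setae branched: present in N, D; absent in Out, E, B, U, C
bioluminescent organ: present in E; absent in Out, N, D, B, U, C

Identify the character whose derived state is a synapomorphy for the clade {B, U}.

keeled scales

Character polarity is set by the outgroup: the derived state is whichever differs from the outgroup's state, so for keeled scales, stem photosynthetic the derived state is 'absent', and for the remaining characters it is 'present'.
retractile claws: derived state 'present' in B, C, D, and U only — synapomorphy for {B, C, D, U}.
chelicerae fused: derived state 'present' in N only — an autapomorphy, so it tells us nothing about relationships among taxa.
Only E and N show the derived state 'present' for caudal autotomy, supporting them as a clade.
Only B and U show the derived state 'absent' for keeled scales, supporting them as a clade.
stem photosynthetic: derived state 'absent' in B, C, and U only — synapomorphy for {B, C, U}.
setae branched groups D and N, which is incompatible with the clades supported by the remaining characters; treating it as convergent (homoplasy) costs fewer steps than any alternative tree.
bioluminescent organ: derived state 'present' in E only — an autapomorphy, so it tells us nothing about relationships among taxa.
Most parsimonious ingroup topology: ((N,E),(D,((B,U),C))).
The clade {B, U} is supported by keeled scales: its derived state 'absent' occurs in exactly those taxa and in no other taxon (including the outgroup).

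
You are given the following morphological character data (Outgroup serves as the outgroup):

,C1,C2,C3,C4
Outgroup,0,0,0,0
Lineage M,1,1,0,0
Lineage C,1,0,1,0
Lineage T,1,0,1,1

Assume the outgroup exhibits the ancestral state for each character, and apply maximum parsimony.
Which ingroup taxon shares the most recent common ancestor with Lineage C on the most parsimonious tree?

Lineage T

The outgroup has state '0' for every character, so '1' is the derived state throughout.
All ingroup taxa share the derived state '1' for C1; it defines the ingroup but does not resolve relationships within it.
C2 (derived state '1') is unique to Lineage M (autapomorphy; uninformative for grouping).
C3 (derived state '1') is shared by Lineage C and Lineage T — a synapomorphy uniting that clade.
C4 (derived state '1') is unique to Lineage T (autapomorphy; uninformative for grouping).
Most parsimonious ingroup topology: (Lineage M,(Lineage C,Lineage T)).
Lineage C and Lineage T form a cherry on this tree, so they are sister taxa.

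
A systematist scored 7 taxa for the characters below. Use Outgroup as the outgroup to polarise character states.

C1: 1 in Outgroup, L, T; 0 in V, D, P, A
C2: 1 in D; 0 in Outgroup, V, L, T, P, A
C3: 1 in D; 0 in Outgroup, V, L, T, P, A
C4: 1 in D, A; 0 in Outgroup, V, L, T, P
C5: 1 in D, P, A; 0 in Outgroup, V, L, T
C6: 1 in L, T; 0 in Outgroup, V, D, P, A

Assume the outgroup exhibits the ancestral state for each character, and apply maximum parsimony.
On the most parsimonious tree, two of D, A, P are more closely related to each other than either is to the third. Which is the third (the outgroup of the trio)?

Character polarity is set by the outgroup: the derived state is whichever differs from the outgroup's state, so for C1 the derived state is '0', and for the remaining characters it is '1'.
Only A, D, P, and V show the derived state '0' for C1, supporting them as a clade.
C2: derived state '1' in D only — an autapomorphy, so it tells us nothing about relationships among taxa.
C3: derived state '1' in D only — an autapomorphy, so it tells us nothing about relationships among taxa.
C4: derived state '1' in A and D only — synapomorphy for {A, D}.
C5: derived state '1' in A, D, and P only — synapomorphy for {A, D, P}.
Only L and T show the derived state '1' for C6, supporting them as a clade.
Most parsimonious ingroup topology: ((V,((D,A),P)),(L,T)).
A and D share a more recent common ancestor with each other than either does with P, so P is the least closely related of the three.

P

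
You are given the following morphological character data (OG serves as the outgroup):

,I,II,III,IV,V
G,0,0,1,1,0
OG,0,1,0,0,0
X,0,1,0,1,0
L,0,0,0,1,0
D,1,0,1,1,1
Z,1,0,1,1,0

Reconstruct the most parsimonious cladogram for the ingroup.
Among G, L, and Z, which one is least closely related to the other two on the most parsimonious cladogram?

Character polarity is set by the outgroup: the derived state is whichever differs from the outgroup's state, so for II the derived state is '0', and for the remaining characters it is '1'.
I (derived state '1') is shared by D and Z — a synapomorphy uniting that clade.
II: derived state '0' in D, G, L, and Z only — synapomorphy for {D, G, L, Z}.
Only D, G, and Z show the derived state '1' for III, supporting them as a clade.
All ingroup taxa share the derived state '1' for IV; it defines the ingroup but does not resolve relationships within it.
V: derived state '1' in D only — an autapomorphy, so it tells us nothing about relationships among taxa.
Most parsimonious ingroup topology: (X,(((D,Z),G),L)).
G and Z share a more recent common ancestor with each other than either does with L, so L is the least closely related of the three.

L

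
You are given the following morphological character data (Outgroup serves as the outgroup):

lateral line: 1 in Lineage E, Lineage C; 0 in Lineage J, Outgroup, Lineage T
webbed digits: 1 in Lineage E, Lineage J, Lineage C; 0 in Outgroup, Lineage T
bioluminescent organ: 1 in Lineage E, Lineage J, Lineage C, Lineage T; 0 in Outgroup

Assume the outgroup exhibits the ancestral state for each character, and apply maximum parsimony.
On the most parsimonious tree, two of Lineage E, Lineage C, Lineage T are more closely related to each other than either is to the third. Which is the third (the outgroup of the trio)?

Lineage T

The outgroup has state '0' for every character, so '1' is the derived state throughout.
lateral line: derived state '1' in Lineage C and Lineage E only — synapomorphy for {Lineage C, Lineage E}.
Only Lineage C, Lineage E, and Lineage J show the derived state '1' for webbed digits, supporting them as a clade.
All ingroup taxa share the derived state '1' for bioluminescent organ; it defines the ingroup but does not resolve relationships within it.
Most parsimonious ingroup topology: ((Lineage J,(Lineage C,Lineage E)),Lineage T).
Lineage C and Lineage E share a more recent common ancestor with each other than either does with Lineage T, so Lineage T is the least closely related of the three.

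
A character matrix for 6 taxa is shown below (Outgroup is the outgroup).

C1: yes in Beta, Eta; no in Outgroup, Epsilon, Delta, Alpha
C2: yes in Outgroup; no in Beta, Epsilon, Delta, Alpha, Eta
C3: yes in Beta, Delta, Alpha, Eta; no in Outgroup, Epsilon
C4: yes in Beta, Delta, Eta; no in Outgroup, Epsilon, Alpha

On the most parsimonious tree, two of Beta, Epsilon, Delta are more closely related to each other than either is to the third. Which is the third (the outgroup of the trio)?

Character polarity is set by the outgroup: the derived state is whichever differs from the outgroup's state, so for C2 the derived state is 'no', and for the remaining characters it is 'yes'.
C1 (derived state 'yes') is shared by Beta and Eta — a synapomorphy uniting that clade.
C2 (derived state 'no') is shared by all ingroup taxa — unites the whole ingroup.
Only Alpha, Beta, Delta, and Eta show the derived state 'yes' for C3, supporting them as a clade.
C4: derived state 'yes' in Beta, Delta, and Eta only — synapomorphy for {Beta, Delta, Eta}.
Most parsimonious ingroup topology: ((((Beta,Eta),Delta),Alpha),Epsilon).
Delta and Beta share a more recent common ancestor with each other than either does with Epsilon, so Epsilon is the least closely related of the three.

Epsilon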